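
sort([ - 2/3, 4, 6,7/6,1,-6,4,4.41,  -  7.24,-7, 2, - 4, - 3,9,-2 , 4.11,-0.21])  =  [-7.24,-7, - 6, - 4  , - 3,-2,-2/3,-0.21 , 1,7/6, 2,4,4,4.11,4.41,  6,  9]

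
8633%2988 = 2657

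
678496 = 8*84812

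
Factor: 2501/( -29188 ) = -2^( - 2) *41^1 * 61^1*7297^ ( - 1)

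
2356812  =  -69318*( - 34)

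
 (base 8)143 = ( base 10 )99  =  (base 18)59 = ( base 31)36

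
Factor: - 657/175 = -3^2*5^(-2) * 7^( - 1 )*73^1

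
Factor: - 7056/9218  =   - 2^3*3^2*7^2*11^ ( - 1)*419^( - 1)= - 3528/4609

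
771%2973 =771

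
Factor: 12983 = 12983^1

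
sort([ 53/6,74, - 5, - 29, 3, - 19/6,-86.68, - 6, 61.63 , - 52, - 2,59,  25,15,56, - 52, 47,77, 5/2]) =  [ - 86.68, - 52, - 52, - 29, - 6,-5 , - 19/6, - 2,5/2, 3, 53/6,15, 25,47,56, 59, 61.63, 74, 77 ]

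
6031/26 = 231 + 25/26 = 231.96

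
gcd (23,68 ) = 1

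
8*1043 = 8344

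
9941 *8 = 79528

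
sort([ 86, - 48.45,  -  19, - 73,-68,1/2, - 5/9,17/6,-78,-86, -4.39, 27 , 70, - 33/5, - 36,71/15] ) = [ - 86, - 78,  -  73 , - 68,  -  48.45, - 36 , - 19,-33/5,-4.39, - 5/9,1/2, 17/6, 71/15,27, 70,86]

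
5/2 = 5/2=2.50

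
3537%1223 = 1091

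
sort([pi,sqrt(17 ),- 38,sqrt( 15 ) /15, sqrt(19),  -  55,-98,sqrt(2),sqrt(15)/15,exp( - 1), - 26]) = [-98, - 55,-38, - 26,sqrt(15)/15,sqrt(15 )/15,exp( - 1), sqrt(2),pi,sqrt ( 17),sqrt(19)]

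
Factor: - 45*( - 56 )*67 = 2^3*3^2*5^1*7^1*67^1 = 168840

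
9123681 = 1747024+7376657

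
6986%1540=826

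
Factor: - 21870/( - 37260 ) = 27/46 = 2^( - 1 )* 3^3*23^( -1 ) 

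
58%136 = 58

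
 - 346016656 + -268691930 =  - 614708586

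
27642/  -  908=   -  13821/454 =-  30.44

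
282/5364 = 47/894 = 0.05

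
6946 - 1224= 5722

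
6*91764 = 550584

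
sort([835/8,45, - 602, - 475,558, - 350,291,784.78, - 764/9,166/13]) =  [  -  602, - 475, - 350  ,-764/9,  166/13,45,835/8,291,  558, 784.78 ] 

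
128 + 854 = 982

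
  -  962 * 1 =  - 962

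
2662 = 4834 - 2172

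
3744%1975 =1769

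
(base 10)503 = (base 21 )12K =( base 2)111110111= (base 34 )ER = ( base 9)618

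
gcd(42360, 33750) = 30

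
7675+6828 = 14503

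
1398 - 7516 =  - 6118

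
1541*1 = 1541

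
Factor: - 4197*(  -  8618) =36169746 =2^1*3^1*31^1  *  139^1*1399^1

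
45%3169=45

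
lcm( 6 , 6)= 6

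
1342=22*61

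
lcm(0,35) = 0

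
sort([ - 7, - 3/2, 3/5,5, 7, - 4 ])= [ - 7, - 4,-3/2,3/5, 5,7]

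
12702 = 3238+9464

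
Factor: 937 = 937^1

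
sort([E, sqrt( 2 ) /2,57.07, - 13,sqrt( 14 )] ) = [ - 13, sqrt(2)/2,E,sqrt( 14 ), 57.07 ] 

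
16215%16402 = 16215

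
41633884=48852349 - 7218465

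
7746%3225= 1296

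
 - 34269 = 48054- 82323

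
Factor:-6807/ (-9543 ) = 2269^1*3181^( - 1) = 2269/3181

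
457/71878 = 457/71878 = 0.01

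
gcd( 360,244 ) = 4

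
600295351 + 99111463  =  699406814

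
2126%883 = 360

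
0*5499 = 0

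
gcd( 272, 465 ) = 1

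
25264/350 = 12632/175 = 72.18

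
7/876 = 7/876 = 0.01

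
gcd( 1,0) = 1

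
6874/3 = 2291 + 1/3 = 2291.33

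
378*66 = 24948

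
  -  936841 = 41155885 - 42092726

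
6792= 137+6655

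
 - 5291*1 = -5291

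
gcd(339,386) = 1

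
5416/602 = 2708/301= 9.00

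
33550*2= 67100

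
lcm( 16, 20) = 80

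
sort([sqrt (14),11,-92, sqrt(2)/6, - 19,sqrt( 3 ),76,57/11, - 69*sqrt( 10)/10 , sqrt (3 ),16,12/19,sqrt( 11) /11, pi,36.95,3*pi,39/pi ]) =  [ -92, - 69*sqrt( 10)/10, - 19, sqrt( 2 )/6 , sqrt( 11) /11,12/19,sqrt( 3),sqrt(3) , pi , sqrt(14 ), 57/11,3*pi,11,  39/pi,16,36.95,76]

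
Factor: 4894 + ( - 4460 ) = 2^1 * 7^1*31^1=434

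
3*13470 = 40410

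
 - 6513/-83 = 78+39/83 = 78.47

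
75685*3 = 227055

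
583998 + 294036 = 878034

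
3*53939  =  161817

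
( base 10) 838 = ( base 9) 1131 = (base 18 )2AA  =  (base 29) sq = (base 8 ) 1506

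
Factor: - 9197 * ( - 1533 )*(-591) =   -  8332509591 = -3^2 * 7^1*17^1*73^1*197^1 *541^1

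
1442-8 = 1434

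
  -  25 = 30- 55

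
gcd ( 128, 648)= 8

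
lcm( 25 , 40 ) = 200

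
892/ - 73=-892/73 = - 12.22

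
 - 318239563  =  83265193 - 401504756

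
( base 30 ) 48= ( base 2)10000000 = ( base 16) 80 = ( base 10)128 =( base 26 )4o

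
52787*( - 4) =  - 211148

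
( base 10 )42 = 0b101010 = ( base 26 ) 1g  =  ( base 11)39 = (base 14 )30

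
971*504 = 489384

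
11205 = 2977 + 8228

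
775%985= 775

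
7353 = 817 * 9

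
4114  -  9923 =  - 5809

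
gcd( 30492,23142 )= 42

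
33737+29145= 62882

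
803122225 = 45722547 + 757399678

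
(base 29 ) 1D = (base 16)2a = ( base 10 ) 42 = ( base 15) 2C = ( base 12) 36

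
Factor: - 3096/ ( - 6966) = 4/9 = 2^2*3^( - 2) 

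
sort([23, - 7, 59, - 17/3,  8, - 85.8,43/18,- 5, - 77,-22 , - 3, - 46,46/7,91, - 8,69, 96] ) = [ - 85.8,-77, - 46, - 22, - 8, - 7, - 17/3,-5, - 3,43/18,46/7, 8,23,59,69,91,96 ]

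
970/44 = 22 + 1/22 = 22.05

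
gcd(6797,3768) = 1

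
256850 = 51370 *5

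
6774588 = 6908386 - 133798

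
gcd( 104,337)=1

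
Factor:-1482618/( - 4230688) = 2^(- 4)*3^1  *7^(  -  1)*11^ (  -  1) * 17^( -1) * 101^( - 1 )*109^1*2267^1 = 741309/2115344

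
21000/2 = 10500=10500.00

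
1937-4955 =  - 3018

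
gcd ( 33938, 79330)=2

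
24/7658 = 12/3829 = 0.00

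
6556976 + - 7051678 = -494702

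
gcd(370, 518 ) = 74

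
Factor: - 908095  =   - 5^1 * 181619^1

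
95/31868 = 95/31868 = 0.00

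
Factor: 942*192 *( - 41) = -7415424 = -2^7*3^2*41^1*157^1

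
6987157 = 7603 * 919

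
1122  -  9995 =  - 8873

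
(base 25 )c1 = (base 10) 301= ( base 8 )455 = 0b100101101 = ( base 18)gd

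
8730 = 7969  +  761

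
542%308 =234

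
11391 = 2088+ 9303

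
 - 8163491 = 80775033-88938524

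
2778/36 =463/6=77.17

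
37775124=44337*852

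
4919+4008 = 8927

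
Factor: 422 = 2^1*211^1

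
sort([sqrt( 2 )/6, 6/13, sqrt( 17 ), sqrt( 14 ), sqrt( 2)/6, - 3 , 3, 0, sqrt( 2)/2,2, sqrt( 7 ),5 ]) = [ - 3,0,sqrt(2 ) /6,sqrt( 2 )/6,6/13, sqrt( 2)/2,2,sqrt(7 ),3,sqrt( 14 ),sqrt( 17 ),5]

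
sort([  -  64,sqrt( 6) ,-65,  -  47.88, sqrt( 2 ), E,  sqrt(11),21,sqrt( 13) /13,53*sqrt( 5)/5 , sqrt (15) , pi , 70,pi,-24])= [ - 65,  -  64, - 47.88, - 24,sqrt(13)/13, sqrt( 2),sqrt( 6) , E,pi, pi , sqrt(11),sqrt(15 ),21, 53*sqrt( 5) /5, 70] 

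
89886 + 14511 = 104397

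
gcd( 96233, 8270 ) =1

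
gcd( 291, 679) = 97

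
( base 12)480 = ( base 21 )1B0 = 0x2A0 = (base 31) ll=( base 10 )672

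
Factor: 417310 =2^1*5^1*29^1 * 1439^1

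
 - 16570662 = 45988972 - 62559634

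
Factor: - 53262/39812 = -99/74 = - 2^( - 1)*3^2 * 11^1*37^(-1) 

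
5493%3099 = 2394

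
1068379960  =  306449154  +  761930806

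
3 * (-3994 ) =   -  11982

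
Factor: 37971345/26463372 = 2^( - 2 )*5^1*13^(-2)*13049^(-1 )*2531423^1 = 12657115/8821124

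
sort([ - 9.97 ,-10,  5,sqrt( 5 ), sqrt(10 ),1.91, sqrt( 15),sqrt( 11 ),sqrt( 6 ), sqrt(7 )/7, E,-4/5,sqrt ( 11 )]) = [ - 10, - 9.97,  -  4/5,sqrt( 7) /7,1.91,sqrt( 5) , sqrt (6 ),E,  sqrt( 10 ),sqrt ( 11),sqrt( 11 ),sqrt( 15), 5]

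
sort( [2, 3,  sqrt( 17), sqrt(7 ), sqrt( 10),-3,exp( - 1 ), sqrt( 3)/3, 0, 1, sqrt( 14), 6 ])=[ -3, 0, exp ( - 1), sqrt( 3)/3,1, 2,sqrt( 7),  3, sqrt( 10), sqrt(14),sqrt( 17 ), 6 ]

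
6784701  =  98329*69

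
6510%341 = 31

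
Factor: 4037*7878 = 2^1*3^1* 11^1*13^1*101^1* 367^1 = 31803486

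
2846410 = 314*9065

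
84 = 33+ 51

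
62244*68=4232592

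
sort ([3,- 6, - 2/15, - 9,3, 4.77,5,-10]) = [-10, - 9,-6, - 2/15,3,3, 4.77,  5]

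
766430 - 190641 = 575789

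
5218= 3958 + 1260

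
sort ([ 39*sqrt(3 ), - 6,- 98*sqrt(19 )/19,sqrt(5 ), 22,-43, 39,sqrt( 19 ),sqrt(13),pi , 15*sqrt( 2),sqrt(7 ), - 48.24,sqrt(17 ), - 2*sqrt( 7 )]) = [ - 48.24, - 43, - 98*sqrt (19)/19, - 6, - 2*sqrt(7), sqrt( 5 ), sqrt(7 ),pi,sqrt( 13 ),sqrt(17 ), sqrt( 19),15*sqrt( 2 ), 22,39,39*sqrt ( 3)] 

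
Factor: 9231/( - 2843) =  - 3^1*17^1*181^1* 2843^( - 1)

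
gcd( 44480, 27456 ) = 64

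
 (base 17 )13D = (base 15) 188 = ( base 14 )1b3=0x161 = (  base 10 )353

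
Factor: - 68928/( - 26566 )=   2^5 * 3^1*37^(- 1 ) = 96/37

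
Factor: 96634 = 2^1*19^1*2543^1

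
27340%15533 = 11807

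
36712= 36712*1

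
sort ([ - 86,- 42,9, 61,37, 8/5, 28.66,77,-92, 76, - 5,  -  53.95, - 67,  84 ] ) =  [ - 92, - 86, - 67, - 53.95, - 42, - 5,8/5, 9, 28.66 , 37 , 61,  76,77, 84]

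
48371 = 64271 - 15900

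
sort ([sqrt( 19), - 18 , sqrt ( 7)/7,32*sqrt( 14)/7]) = [-18,  sqrt( 7)/7, sqrt ( 19), 32 * sqrt (14)/7] 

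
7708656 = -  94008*(-82) 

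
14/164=7/82 = 0.09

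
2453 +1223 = 3676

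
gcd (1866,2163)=3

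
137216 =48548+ 88668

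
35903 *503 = 18059209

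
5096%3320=1776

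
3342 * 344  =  1149648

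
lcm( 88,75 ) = 6600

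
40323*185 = 7459755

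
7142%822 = 566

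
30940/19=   1628 + 8/19 = 1628.42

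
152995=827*185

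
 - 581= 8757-9338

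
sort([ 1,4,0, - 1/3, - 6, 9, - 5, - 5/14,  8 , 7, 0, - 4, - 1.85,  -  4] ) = [ - 6, - 5,-4, - 4, - 1.85, - 5/14, - 1/3,0,0,1 , 4, 7, 8,9] 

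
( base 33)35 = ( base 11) 95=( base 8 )150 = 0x68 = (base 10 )104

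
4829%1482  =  383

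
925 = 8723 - 7798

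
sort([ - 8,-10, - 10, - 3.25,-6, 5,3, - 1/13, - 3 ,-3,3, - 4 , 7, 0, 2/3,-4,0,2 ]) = [ - 10 ,-10,- 8, - 6, - 4, - 4, - 3.25, - 3, - 3 , - 1/13,0,0,2/3, 2,3,3,5, 7 ] 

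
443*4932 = 2184876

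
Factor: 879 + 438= 3^1 * 439^1 =1317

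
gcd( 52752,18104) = 8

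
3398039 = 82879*41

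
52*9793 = 509236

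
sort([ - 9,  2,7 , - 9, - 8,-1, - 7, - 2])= [-9, - 9, - 8, - 7,- 2, - 1, 2,7]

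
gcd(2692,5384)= 2692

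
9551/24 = 9551/24=   397.96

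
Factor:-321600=  -  2^6*3^1*5^2 * 67^1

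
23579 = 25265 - 1686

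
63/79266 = 21/26422  =  0.00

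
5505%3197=2308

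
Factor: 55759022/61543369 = 2^1*11^1 * 307^( - 1)*200467^(-1)*2534501^1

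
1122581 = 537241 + 585340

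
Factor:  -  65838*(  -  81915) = 5393119770  =  2^1 * 3^2*5^1  *  43^1 * 127^1* 10973^1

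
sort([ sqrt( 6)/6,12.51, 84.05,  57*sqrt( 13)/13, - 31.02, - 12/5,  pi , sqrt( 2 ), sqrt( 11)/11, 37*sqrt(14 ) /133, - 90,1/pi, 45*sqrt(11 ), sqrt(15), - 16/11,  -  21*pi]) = [ - 90,-21*pi,  -  31.02, - 12/5 ,-16/11, sqrt( 11)/11, 1/pi, sqrt( 6)/6,37*sqrt( 14)/133,  sqrt( 2), pi,sqrt( 15),  12.51, 57*sqrt( 13)/13, 84.05, 45*sqrt(11) ] 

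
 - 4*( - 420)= 1680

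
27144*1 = 27144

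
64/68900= 16/17225 = 0.00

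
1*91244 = 91244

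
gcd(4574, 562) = 2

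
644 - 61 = 583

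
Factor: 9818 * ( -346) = -3397028 = -2^2*173^1*4909^1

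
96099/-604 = -96099/604 = - 159.10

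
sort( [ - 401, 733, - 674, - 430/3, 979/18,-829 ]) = [ - 829, - 674, -401,  -  430/3,979/18, 733]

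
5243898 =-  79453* (  -  66)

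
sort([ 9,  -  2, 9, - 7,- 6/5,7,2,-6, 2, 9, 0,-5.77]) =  [  -  7,- 6,  -  5.77, - 2 ,  -  6/5, 0, 2, 2, 7, 9,9, 9 ] 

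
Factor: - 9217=-13^1*709^1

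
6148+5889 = 12037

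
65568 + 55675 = 121243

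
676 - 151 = 525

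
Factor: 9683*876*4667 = 39586931436  =  2^2*3^1*13^1*23^1*73^1*359^1 * 421^1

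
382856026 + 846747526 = 1229603552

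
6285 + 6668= 12953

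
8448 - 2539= 5909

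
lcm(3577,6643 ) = 46501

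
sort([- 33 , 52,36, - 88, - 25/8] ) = [ - 88,-33, - 25/8,  36, 52]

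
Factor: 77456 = 2^4*47^1*103^1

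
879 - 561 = 318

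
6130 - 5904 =226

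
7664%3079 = 1506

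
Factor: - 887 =-887^1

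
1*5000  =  5000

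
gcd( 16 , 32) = 16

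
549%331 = 218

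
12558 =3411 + 9147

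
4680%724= 336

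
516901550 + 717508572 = 1234410122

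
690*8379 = 5781510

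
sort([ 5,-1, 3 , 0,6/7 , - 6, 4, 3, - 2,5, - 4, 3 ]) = [ - 6, - 4, - 2,- 1, 0, 6/7,  3,  3, 3, 4,5, 5]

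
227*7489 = 1700003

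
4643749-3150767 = 1492982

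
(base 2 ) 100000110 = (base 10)262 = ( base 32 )86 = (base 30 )8m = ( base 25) AC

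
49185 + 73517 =122702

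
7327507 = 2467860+4859647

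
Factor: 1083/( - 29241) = - 1/27 =-3^( - 3)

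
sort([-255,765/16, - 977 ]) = [-977,-255, 765/16]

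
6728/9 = 747+5/9 = 747.56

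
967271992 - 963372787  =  3899205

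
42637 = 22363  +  20274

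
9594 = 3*3198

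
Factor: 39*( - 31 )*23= - 27807 = - 3^1 * 13^1*23^1*31^1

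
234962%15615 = 737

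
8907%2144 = 331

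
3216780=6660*483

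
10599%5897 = 4702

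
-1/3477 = -1 + 3476/3477= - 0.00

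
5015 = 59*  85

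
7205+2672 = 9877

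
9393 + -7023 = 2370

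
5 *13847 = 69235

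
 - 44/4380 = -1+1084/1095 =- 0.01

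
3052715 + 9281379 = 12334094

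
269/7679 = 269/7679 = 0.04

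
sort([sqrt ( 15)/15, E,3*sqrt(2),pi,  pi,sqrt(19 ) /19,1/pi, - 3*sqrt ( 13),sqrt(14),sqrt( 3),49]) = [-3 * sqrt( 13 ), sqrt( 19) /19, sqrt( 15 ) /15, 1/pi,sqrt( 3),  E,pi,pi,  sqrt(14),3  *sqrt ( 2),  49]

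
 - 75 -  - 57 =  - 18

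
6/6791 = 6/6791 = 0.00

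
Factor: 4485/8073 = 3^( - 2)*5^1 = 5/9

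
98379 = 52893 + 45486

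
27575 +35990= 63565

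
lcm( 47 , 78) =3666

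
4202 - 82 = 4120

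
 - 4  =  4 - 8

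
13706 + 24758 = 38464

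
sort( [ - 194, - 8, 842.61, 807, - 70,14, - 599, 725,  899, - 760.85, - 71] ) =[ - 760.85,-599, - 194,-71,  -  70, - 8, 14, 725, 807,842.61, 899]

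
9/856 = 9/856 = 0.01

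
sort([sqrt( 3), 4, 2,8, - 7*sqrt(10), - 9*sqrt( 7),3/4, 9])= [ - 9*sqrt(7),  -  7*sqrt(10),  3/4, sqrt( 3), 2,4, 8 , 9 ] 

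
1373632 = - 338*(  -  4064)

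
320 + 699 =1019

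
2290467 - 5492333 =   -  3201866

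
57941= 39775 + 18166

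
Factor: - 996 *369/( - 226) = 2^1*3^3 * 41^1 * 83^1*113^( - 1 ) = 183762/113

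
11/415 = 11/415= 0.03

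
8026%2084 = 1774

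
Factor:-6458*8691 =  - 2^1*3^1*2897^1*3229^1 = - 56126478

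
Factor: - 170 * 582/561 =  - 1940/11 = - 2^2 * 5^1*  11^( -1)*97^1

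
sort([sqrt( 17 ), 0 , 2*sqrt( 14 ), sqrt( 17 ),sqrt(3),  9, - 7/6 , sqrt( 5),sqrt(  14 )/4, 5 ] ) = [ - 7/6,  0 , sqrt( 14 )/4,sqrt( 3), sqrt( 5), sqrt( 17 ),  sqrt (17),5,2*sqrt (14), 9]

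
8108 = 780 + 7328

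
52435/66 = 52435/66 = 794.47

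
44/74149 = 44/74149 = 0.00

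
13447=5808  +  7639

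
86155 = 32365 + 53790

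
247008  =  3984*62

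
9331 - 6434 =2897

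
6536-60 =6476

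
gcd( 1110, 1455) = 15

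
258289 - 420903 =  - 162614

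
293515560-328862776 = -35347216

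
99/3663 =1/37 = 0.03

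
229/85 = 2+59/85 = 2.69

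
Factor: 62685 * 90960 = 2^4*3^3* 5^2 * 7^1*199^1*379^1 = 5701827600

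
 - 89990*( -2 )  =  179980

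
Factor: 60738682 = 2^1*37^1*820793^1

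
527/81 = 527/81 = 6.51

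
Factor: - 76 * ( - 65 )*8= 2^5*5^1*13^1*19^1 = 39520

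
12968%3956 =1100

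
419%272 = 147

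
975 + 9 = 984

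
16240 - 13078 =3162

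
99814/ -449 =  - 99814/449 = -222.30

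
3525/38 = 92 + 29/38  =  92.76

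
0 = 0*3702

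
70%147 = 70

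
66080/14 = 4720 = 4720.00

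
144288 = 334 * 432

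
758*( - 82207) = -62312906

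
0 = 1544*0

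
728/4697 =104/671 = 0.15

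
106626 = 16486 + 90140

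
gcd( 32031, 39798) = 9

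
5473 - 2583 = 2890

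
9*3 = 27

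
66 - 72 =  - 6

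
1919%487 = 458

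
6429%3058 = 313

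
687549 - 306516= 381033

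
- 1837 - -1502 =  -  335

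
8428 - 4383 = 4045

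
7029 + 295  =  7324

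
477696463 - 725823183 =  - 248126720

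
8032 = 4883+3149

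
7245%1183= 147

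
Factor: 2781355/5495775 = 556271/1099155 = 3^( - 1)*5^( - 1 )*73277^ (- 1) * 556271^1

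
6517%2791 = 935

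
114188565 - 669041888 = -554853323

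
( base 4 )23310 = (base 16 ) 2f4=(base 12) 530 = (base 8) 1364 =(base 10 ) 756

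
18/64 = 9/32=0.28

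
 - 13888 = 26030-39918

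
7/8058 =7/8058 =0.00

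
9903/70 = 9903/70 = 141.47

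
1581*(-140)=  - 221340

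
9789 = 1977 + 7812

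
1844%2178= 1844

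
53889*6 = 323334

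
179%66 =47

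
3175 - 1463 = 1712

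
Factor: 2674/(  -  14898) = -3^(- 1)*7^1 * 13^ ( - 1 )=-7/39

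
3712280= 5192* 715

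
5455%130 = 125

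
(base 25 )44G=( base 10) 2616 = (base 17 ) 90f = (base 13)1263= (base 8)5070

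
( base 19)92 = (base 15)B8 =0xAD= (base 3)20102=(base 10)173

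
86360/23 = 86360/23 = 3754.78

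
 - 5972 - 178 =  - 6150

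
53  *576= 30528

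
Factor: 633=3^1*211^1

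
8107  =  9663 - 1556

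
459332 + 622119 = 1081451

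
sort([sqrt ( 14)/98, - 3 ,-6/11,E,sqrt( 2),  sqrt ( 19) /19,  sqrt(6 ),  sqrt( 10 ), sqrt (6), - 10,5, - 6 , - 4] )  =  [-10, - 6,- 4, - 3, - 6/11, sqrt(14)/98, sqrt( 19 )/19,sqrt(2 ), sqrt(6 ), sqrt ( 6) , E, sqrt ( 10 ), 5 ]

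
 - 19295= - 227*85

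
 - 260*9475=  -  2463500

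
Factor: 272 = 2^4*17^1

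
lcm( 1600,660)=52800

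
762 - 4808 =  - 4046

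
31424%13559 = 4306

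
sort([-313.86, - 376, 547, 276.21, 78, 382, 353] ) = [ - 376, - 313.86,78 , 276.21, 353 , 382, 547]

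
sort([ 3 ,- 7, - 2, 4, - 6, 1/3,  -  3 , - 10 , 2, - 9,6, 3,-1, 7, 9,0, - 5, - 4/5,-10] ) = [-10,-10, - 9,-7 , - 6,-5, - 3, - 2, - 1, - 4/5, 0,1/3, 2,3, 3,4,6, 7,9 ]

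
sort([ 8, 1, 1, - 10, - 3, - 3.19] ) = [ - 10, -3.19, - 3, 1,  1, 8 ]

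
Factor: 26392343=4817^1*5479^1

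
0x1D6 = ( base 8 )726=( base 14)258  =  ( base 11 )398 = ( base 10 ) 470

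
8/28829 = 8/28829 = 0.00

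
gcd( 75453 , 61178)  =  1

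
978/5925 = 326/1975= 0.17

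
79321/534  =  148 +289/534 = 148.54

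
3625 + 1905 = 5530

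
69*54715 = 3775335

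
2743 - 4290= - 1547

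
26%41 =26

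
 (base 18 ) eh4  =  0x12EE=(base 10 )4846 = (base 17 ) GD1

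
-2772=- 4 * 693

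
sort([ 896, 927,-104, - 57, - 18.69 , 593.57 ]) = [-104, - 57, - 18.69,593.57, 896, 927 ] 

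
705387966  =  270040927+435347039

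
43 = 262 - 219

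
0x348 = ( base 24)1b0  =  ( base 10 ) 840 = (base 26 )168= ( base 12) 5a0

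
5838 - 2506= 3332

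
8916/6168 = 1 + 229/514=1.45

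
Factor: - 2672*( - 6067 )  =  16211024 = 2^4*167^1*6067^1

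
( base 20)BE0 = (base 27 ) 6B9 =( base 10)4680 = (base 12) 2860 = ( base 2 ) 1001001001000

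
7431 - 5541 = 1890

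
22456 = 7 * 3208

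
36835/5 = 7367 = 7367.00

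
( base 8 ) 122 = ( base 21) 3J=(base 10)82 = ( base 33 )2G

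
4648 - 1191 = 3457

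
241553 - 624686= -383133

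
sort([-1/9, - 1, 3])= [ - 1, - 1/9, 3 ]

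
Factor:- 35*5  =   - 5^2 * 7^1 = - 175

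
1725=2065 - 340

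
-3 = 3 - 6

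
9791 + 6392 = 16183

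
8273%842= 695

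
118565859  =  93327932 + 25237927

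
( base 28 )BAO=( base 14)337a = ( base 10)8928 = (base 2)10001011100000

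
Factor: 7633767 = 3^1*947^1 * 2687^1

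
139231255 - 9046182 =130185073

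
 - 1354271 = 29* ( - 46699)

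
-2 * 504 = - 1008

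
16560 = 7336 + 9224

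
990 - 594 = 396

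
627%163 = 138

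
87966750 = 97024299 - 9057549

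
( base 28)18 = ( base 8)44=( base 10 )36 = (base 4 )210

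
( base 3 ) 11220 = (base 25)57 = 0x84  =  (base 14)96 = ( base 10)132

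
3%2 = 1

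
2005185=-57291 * (-35)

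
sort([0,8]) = [0, 8 ] 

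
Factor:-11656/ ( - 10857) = 248/231 = 2^3 * 3^(-1 ) * 7^(  -  1)*11^(  -  1)*31^1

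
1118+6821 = 7939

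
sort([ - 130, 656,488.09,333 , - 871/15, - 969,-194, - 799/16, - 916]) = [ - 969, - 916, - 194, - 130, - 871/15,  -  799/16,  333,  488.09,656 ] 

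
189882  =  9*21098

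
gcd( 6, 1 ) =1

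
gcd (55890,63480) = 690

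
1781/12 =1781/12 = 148.42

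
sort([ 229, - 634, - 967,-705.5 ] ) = [ - 967, - 705.5,  -  634,229 ]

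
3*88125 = 264375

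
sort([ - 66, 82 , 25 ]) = [ - 66,25,82 ] 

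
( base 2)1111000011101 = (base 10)7709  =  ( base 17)19B8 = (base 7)31322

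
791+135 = 926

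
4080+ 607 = 4687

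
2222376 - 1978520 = 243856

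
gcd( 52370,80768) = 2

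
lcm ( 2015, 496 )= 32240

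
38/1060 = 19/530 = 0.04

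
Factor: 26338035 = 3^1 * 5^1*67^1*73^1 * 359^1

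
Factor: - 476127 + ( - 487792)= - 963919 = - 11^1*87629^1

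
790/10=79 =79.00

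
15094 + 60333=75427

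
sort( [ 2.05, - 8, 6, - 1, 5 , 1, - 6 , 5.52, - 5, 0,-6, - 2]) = [ - 8,-6, - 6, - 5, - 2, - 1, 0 , 1,2.05 , 5, 5.52, 6 ] 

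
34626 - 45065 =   -  10439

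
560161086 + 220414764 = 780575850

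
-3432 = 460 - 3892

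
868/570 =1 + 149/285 =1.52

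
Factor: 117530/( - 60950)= - 511/265 = - 5^( - 1 )*7^1*53^( - 1)*73^1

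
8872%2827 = 391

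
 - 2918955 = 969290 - 3888245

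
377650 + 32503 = 410153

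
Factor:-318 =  - 2^1 * 3^1* 53^1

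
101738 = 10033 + 91705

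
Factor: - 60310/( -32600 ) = 37/20 = 2^ (- 2 )*5^( - 1 )*37^1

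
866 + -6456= - 5590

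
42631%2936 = 1527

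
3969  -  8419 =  - 4450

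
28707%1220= 647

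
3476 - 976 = 2500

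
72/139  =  72/139 = 0.52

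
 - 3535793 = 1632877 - 5168670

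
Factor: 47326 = 2^1*23663^1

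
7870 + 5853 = 13723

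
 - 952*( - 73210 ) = 69695920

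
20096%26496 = 20096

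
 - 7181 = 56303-63484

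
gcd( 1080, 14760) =360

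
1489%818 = 671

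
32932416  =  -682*(- 48288)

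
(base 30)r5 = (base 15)395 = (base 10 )815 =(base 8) 1457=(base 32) pf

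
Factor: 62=2^1 * 31^1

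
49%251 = 49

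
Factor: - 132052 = -2^2*33013^1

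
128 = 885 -757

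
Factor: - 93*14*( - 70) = 2^2 * 3^1 * 5^1*7^2*31^1 = 91140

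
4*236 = 944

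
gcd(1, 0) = 1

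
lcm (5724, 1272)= 11448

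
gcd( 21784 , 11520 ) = 8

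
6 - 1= 5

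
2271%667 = 270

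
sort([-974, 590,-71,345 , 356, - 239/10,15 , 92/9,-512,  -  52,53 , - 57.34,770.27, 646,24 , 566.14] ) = [ - 974, - 512,-71, - 57.34, - 52,-239/10,92/9,15, 24, 53,345,  356, 566.14,590,646, 770.27 ] 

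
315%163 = 152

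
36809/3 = 12269 + 2/3 = 12269.67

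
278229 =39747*7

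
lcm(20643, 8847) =61929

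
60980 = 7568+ 53412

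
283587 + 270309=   553896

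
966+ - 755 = 211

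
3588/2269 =1 + 1319/2269 = 1.58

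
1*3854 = 3854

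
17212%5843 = 5526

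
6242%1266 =1178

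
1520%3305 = 1520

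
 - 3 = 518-521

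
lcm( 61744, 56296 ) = 1914064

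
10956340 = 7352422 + 3603918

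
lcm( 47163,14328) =1131912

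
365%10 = 5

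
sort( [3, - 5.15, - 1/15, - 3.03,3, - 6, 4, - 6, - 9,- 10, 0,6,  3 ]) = [ - 10,-9, - 6, - 6, - 5.15, - 3.03, - 1/15, 0, 3, 3, 3, 4,6] 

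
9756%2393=184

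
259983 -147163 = 112820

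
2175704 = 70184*31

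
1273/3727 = 1273/3727 = 0.34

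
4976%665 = 321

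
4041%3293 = 748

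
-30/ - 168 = 5/28= 0.18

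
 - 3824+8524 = 4700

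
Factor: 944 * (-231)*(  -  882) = 192332448 = 2^5*  3^3*7^3*11^1 * 59^1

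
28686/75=382 + 12/25 = 382.48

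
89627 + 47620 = 137247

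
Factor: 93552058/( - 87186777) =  - 2^1*3^ ( - 1 )*37^1*101^1*139^( - 1)*419^(  -  1)*499^( - 1)*12517^1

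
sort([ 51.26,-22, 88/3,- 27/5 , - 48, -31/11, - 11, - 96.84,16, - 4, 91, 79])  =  [-96.84,-48, - 22, - 11, - 27/5,-4, - 31/11,16 , 88/3 , 51.26,79,91 ]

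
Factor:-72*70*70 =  - 352800  =  - 2^5*3^2*5^2*7^2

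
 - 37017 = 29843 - 66860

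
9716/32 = 303  +  5/8 = 303.62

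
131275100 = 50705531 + 80569569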